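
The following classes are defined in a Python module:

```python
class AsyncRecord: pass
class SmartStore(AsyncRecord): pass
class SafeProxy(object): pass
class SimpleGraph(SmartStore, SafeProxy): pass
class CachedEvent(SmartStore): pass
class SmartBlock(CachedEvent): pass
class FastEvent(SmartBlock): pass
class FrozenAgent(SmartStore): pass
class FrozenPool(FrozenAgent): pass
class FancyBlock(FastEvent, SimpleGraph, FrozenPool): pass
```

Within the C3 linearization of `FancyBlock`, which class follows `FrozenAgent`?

L[FancyBlock] = FancyBlock + merge(L[FastEvent], L[SimpleGraph], L[FrozenPool], [FastEvent SimpleGraph FrozenPool])
  take FastEvent:  [FastEvent SmartBlock CachedEvent SmartStore AsyncRecord object] + [SimpleGraph SmartStore AsyncRecord SafeProxy object] + [FrozenPool FrozenAgent SmartStore AsyncRecord object] + [FastEvent SimpleGraph FrozenPool]
  take SmartBlock:  [SmartBlock CachedEvent SmartStore AsyncRecord object] + [SimpleGraph SmartStore AsyncRecord SafeProxy object] + [FrozenPool FrozenAgent SmartStore AsyncRecord object] + [SimpleGraph FrozenPool]
  take CachedEvent:  [CachedEvent SmartStore AsyncRecord object] + [SimpleGraph SmartStore AsyncRecord SafeProxy object] + [FrozenPool FrozenAgent SmartStore AsyncRecord object] + [SimpleGraph FrozenPool]
  take SimpleGraph:  [SmartStore AsyncRecord object] + [SimpleGraph SmartStore AsyncRecord SafeProxy object] + [FrozenPool FrozenAgent SmartStore AsyncRecord object] + [SimpleGraph FrozenPool]
  take FrozenPool:  [SmartStore AsyncRecord object] + [SmartStore AsyncRecord SafeProxy object] + [FrozenPool FrozenAgent SmartStore AsyncRecord object] + [FrozenPool]
  take FrozenAgent:  [SmartStore AsyncRecord object] + [SmartStore AsyncRecord SafeProxy object] + [FrozenAgent SmartStore AsyncRecord object]
  take SmartStore:  [SmartStore AsyncRecord object] + [SmartStore AsyncRecord SafeProxy object] + [SmartStore AsyncRecord object]
  take AsyncRecord:  [AsyncRecord object] + [AsyncRecord SafeProxy object] + [AsyncRecord object]
  take SafeProxy:  [object] + [SafeProxy object] + [object]
  take object:  [object] + [object] + [object]
MRO: FancyBlock FastEvent SmartBlock CachedEvent SimpleGraph FrozenPool FrozenAgent SmartStore AsyncRecord SafeProxy object
FrozenAgent is at position 6; next is SmartStore.

SmartStore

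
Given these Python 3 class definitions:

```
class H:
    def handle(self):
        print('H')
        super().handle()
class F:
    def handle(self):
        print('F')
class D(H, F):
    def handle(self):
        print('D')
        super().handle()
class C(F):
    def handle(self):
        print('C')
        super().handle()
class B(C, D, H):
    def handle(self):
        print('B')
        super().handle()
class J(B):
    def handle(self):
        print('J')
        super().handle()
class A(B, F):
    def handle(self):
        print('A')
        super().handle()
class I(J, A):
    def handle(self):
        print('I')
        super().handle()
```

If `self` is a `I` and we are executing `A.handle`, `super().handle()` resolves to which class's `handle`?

L[I] = I + merge(L[J], L[A], [J A])
  take J:  [J B C D H F object] + [A B C D H F object] + [J A]
  take A:  [B C D H F object] + [A B C D H F object] + [A]
  take B:  [B C D H F object] + [B C D H F object]
  take C:  [C D H F object] + [C D H F object]
  take D:  [D H F object] + [D H F object]
  take H:  [H F object] + [H F object]
  take F:  [F object] + [F object]
  take object:  [object] + [object]
MRO: I J A B C D H F object
super() in A.handle on a I instance goes to the class after A in I's MRO: B.

B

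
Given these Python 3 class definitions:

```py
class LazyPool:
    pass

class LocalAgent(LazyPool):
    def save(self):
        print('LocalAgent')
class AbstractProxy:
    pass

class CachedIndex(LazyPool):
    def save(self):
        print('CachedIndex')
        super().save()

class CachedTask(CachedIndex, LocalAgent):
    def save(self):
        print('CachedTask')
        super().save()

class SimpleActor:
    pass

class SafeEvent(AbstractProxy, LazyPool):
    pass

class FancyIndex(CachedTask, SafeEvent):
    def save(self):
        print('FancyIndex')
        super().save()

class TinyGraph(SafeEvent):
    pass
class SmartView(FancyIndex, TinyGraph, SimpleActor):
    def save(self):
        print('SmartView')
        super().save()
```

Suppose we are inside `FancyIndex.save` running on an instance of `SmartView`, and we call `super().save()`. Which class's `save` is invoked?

L[SmartView] = SmartView + merge(L[FancyIndex], L[TinyGraph], L[SimpleActor], [FancyIndex TinyGraph SimpleActor])
  take FancyIndex:  [FancyIndex CachedTask CachedIndex LocalAgent SafeEvent AbstractProxy LazyPool object] + [TinyGraph SafeEvent AbstractProxy LazyPool object] + [SimpleActor object] + [FancyIndex TinyGraph SimpleActor]
  take CachedTask:  [CachedTask CachedIndex LocalAgent SafeEvent AbstractProxy LazyPool object] + [TinyGraph SafeEvent AbstractProxy LazyPool object] + [SimpleActor object] + [TinyGraph SimpleActor]
  take CachedIndex:  [CachedIndex LocalAgent SafeEvent AbstractProxy LazyPool object] + [TinyGraph SafeEvent AbstractProxy LazyPool object] + [SimpleActor object] + [TinyGraph SimpleActor]
  take LocalAgent:  [LocalAgent SafeEvent AbstractProxy LazyPool object] + [TinyGraph SafeEvent AbstractProxy LazyPool object] + [SimpleActor object] + [TinyGraph SimpleActor]
  take TinyGraph:  [SafeEvent AbstractProxy LazyPool object] + [TinyGraph SafeEvent AbstractProxy LazyPool object] + [SimpleActor object] + [TinyGraph SimpleActor]
  take SafeEvent:  [SafeEvent AbstractProxy LazyPool object] + [SafeEvent AbstractProxy LazyPool object] + [SimpleActor object] + [SimpleActor]
  take AbstractProxy:  [AbstractProxy LazyPool object] + [AbstractProxy LazyPool object] + [SimpleActor object] + [SimpleActor]
  take LazyPool:  [LazyPool object] + [LazyPool object] + [SimpleActor object] + [SimpleActor]
  take SimpleActor:  [object] + [object] + [SimpleActor object] + [SimpleActor]
  take object:  [object] + [object] + [object]
MRO: SmartView FancyIndex CachedTask CachedIndex LocalAgent TinyGraph SafeEvent AbstractProxy LazyPool SimpleActor object
super() in FancyIndex.save on a SmartView instance goes to the class after FancyIndex in SmartView's MRO: CachedTask.

CachedTask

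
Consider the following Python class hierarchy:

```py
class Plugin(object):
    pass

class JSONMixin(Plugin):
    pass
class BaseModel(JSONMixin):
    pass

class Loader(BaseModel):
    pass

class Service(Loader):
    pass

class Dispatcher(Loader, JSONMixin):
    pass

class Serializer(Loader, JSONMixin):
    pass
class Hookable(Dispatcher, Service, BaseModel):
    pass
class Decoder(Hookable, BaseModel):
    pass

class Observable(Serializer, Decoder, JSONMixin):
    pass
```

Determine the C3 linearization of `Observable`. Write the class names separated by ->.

L[Observable] = Observable + merge(L[Serializer], L[Decoder], L[JSONMixin], [Serializer Decoder JSONMixin])
  take Serializer:  [Serializer Loader BaseModel JSONMixin Plugin object] + [Decoder Hookable Dispatcher Service Loader BaseModel JSONMixin Plugin object] + [JSONMixin Plugin object] + [Serializer Decoder JSONMixin]
  take Decoder:  [Loader BaseModel JSONMixin Plugin object] + [Decoder Hookable Dispatcher Service Loader BaseModel JSONMixin Plugin object] + [JSONMixin Plugin object] + [Decoder JSONMixin]
  take Hookable:  [Loader BaseModel JSONMixin Plugin object] + [Hookable Dispatcher Service Loader BaseModel JSONMixin Plugin object] + [JSONMixin Plugin object] + [JSONMixin]
  take Dispatcher:  [Loader BaseModel JSONMixin Plugin object] + [Dispatcher Service Loader BaseModel JSONMixin Plugin object] + [JSONMixin Plugin object] + [JSONMixin]
  take Service:  [Loader BaseModel JSONMixin Plugin object] + [Service Loader BaseModel JSONMixin Plugin object] + [JSONMixin Plugin object] + [JSONMixin]
  take Loader:  [Loader BaseModel JSONMixin Plugin object] + [Loader BaseModel JSONMixin Plugin object] + [JSONMixin Plugin object] + [JSONMixin]
  take BaseModel:  [BaseModel JSONMixin Plugin object] + [BaseModel JSONMixin Plugin object] + [JSONMixin Plugin object] + [JSONMixin]
  take JSONMixin:  [JSONMixin Plugin object] + [JSONMixin Plugin object] + [JSONMixin Plugin object] + [JSONMixin]
  take Plugin:  [Plugin object] + [Plugin object] + [Plugin object]
  take object:  [object] + [object] + [object]

Observable -> Serializer -> Decoder -> Hookable -> Dispatcher -> Service -> Loader -> BaseModel -> JSONMixin -> Plugin -> object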